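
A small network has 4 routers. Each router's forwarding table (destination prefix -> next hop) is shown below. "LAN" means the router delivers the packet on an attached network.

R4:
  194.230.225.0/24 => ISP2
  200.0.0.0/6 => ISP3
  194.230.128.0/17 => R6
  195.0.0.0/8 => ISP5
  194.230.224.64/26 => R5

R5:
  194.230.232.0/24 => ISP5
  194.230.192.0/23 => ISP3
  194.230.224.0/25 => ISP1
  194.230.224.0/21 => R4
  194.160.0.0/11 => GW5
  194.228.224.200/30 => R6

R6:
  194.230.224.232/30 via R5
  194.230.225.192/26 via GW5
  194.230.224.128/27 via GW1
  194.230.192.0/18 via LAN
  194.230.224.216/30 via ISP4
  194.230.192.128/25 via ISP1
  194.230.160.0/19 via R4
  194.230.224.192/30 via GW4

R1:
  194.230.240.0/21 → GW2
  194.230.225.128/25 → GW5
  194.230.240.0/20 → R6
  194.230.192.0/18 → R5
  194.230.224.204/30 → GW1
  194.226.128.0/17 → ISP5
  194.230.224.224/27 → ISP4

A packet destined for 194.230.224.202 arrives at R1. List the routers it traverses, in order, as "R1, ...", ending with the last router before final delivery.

R1, R5, R4, R6

At R1: longest match for 194.230.224.202 is 194.230.192.0/18 -> R5
At R5: longest match for 194.230.224.202 is 194.230.224.0/21 -> R4
At R4: longest match for 194.230.224.202 is 194.230.128.0/17 -> R6
At R6: longest match for 194.230.224.202 is 194.230.192.0/18 -> LAN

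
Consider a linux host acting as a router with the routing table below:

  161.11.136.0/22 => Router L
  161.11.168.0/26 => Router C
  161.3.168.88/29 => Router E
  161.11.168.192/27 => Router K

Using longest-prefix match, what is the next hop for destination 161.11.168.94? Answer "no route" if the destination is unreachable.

No entry's prefix contains 161.11.168.94; there is no default route.

no route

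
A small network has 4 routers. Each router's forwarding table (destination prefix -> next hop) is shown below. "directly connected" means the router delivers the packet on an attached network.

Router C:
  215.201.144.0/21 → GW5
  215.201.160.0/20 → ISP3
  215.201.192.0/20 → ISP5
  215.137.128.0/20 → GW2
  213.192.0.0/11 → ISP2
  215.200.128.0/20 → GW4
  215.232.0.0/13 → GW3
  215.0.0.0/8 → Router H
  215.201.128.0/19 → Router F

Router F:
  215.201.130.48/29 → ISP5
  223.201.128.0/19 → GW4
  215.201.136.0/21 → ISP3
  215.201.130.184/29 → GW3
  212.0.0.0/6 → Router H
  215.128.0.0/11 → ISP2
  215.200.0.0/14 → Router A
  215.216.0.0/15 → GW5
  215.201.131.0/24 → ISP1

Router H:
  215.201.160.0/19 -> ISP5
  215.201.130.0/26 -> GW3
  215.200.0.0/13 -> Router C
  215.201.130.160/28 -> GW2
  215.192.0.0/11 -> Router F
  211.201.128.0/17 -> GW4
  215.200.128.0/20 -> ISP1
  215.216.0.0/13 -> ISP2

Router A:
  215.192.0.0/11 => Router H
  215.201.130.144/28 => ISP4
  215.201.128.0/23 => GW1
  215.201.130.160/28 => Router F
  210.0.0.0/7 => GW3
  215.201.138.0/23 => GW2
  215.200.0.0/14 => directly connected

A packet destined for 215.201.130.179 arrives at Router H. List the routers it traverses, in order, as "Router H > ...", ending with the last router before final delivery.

Router H > Router C > Router F > Router A

At Router H: longest match for 215.201.130.179 is 215.200.0.0/13 -> Router C
At Router C: longest match for 215.201.130.179 is 215.201.128.0/19 -> Router F
At Router F: longest match for 215.201.130.179 is 215.200.0.0/14 -> Router A
At Router A: longest match for 215.201.130.179 is 215.200.0.0/14 -> directly connected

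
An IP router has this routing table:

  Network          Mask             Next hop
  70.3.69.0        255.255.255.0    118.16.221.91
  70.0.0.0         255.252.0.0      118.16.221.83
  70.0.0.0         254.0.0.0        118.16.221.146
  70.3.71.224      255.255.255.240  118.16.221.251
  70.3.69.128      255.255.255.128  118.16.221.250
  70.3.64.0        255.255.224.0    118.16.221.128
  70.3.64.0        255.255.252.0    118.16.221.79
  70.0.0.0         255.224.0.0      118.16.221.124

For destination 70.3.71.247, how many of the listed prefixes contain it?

4

Prefixes containing 70.3.71.247:
  70.0.0.0/7 (70.0.0.0 - 71.255.255.255)
  70.0.0.0/11 (70.0.0.0 - 70.31.255.255)
  70.0.0.0/14 (70.0.0.0 - 70.3.255.255)
  70.3.64.0/19 (70.3.64.0 - 70.3.95.255)
Total matching entries: 4.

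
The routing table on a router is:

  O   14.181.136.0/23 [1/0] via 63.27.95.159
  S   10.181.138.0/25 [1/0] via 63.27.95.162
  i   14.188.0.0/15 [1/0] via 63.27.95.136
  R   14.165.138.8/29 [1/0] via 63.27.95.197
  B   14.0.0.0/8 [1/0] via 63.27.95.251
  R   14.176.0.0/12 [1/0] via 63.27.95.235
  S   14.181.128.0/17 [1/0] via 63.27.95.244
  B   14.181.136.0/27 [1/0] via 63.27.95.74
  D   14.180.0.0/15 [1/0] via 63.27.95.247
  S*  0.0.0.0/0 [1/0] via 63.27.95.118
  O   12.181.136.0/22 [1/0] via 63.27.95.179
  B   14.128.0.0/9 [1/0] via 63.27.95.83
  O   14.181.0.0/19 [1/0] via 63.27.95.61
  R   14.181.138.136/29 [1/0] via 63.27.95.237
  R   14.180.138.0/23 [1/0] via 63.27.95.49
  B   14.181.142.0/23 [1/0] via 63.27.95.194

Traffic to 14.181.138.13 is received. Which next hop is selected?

Routes whose prefix contains 14.181.138.13:
  0.0.0.0/0 (default, matches everything) -> 63.27.95.118
  14.0.0.0/8 (14.0.0.0 - 14.255.255.255) -> 63.27.95.251
  14.128.0.0/9 (14.128.0.0 - 14.255.255.255) -> 63.27.95.83
  14.176.0.0/12 (14.176.0.0 - 14.191.255.255) -> 63.27.95.235
  14.180.0.0/15 (14.180.0.0 - 14.181.255.255) -> 63.27.95.247
  14.181.128.0/17 (14.181.128.0 - 14.181.255.255) -> 63.27.95.244
More-specific entries that do NOT match:
  14.165.138.8/29 (14.165.138.8 - 14.165.138.15) does not contain 14.181.138.13
  14.181.138.136/29 (14.181.138.136 - 14.181.138.143) does not contain 14.181.138.13
  14.181.136.0/27 (14.181.136.0 - 14.181.136.31) does not contain 14.181.138.13
  10.181.138.0/25 (10.181.138.0 - 10.181.138.127) does not contain 14.181.138.13
  14.181.136.0/23 (14.181.136.0 - 14.181.137.255) does not contain 14.181.138.13
  14.180.138.0/23 (14.180.138.0 - 14.180.139.255) does not contain 14.181.138.13
  14.181.142.0/23 (14.181.142.0 - 14.181.143.255) does not contain 14.181.138.13
  12.181.136.0/22 (12.181.136.0 - 12.181.139.255) does not contain 14.181.138.13
  14.181.0.0/19 (14.181.0.0 - 14.181.31.255) does not contain 14.181.138.13
Longest matching prefix is /17 -> next hop 63.27.95.244.

63.27.95.244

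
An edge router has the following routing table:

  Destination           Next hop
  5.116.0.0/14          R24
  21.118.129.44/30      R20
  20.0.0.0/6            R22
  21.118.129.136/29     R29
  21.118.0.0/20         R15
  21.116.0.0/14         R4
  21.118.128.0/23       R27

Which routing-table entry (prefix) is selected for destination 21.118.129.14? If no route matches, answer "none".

21.118.128.0/23

Entries matching 21.118.129.14:
  20.0.0.0/6 (20.0.0.0 - 23.255.255.255)
  21.116.0.0/14 (21.116.0.0 - 21.119.255.255)
  21.118.128.0/23 (21.118.128.0 - 21.118.129.255)
Most specific is 21.118.128.0/23.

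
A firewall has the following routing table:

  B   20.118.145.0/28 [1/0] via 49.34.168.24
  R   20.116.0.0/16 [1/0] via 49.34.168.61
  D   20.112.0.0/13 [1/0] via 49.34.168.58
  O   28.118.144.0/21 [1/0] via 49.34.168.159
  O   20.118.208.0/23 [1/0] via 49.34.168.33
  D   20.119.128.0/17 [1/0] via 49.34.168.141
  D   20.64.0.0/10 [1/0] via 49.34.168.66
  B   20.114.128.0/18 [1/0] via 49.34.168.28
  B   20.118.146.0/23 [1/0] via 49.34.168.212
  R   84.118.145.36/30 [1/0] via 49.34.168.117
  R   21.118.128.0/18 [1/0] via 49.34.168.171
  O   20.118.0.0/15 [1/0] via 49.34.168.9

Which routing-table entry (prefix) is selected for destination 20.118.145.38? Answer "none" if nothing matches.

Entries matching 20.118.145.38:
  20.64.0.0/10 (20.64.0.0 - 20.127.255.255)
  20.112.0.0/13 (20.112.0.0 - 20.119.255.255)
  20.118.0.0/15 (20.118.0.0 - 20.119.255.255)
Most specific is 20.118.0.0/15.

20.118.0.0/15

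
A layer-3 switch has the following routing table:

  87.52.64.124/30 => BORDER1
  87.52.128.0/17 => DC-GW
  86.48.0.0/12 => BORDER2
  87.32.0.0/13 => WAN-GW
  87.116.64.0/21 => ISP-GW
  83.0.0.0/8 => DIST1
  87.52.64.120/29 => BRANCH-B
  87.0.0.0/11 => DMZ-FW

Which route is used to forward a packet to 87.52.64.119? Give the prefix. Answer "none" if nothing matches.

87.52.64.119 is outside every listed prefix and there is no default route.

none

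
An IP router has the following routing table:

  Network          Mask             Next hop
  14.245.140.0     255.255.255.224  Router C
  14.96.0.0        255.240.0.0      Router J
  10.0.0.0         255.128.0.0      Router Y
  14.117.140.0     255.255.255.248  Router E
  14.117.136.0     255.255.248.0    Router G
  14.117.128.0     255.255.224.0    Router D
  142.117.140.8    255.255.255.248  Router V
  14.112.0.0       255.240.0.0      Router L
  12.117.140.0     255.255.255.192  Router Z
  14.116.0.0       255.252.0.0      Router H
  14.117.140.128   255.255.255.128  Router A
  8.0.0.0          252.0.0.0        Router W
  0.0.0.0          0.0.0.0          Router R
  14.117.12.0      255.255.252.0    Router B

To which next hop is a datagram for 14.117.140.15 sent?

Routes whose prefix contains 14.117.140.15:
  0.0.0.0/0 (default, matches everything) -> Router R
  14.112.0.0/12 (14.112.0.0 - 14.127.255.255) -> Router L
  14.116.0.0/14 (14.116.0.0 - 14.119.255.255) -> Router H
  14.117.128.0/19 (14.117.128.0 - 14.117.159.255) -> Router D
  14.117.136.0/21 (14.117.136.0 - 14.117.143.255) -> Router G
More-specific entries that do NOT match:
  14.117.140.0/29 (14.117.140.0 - 14.117.140.7) does not contain 14.117.140.15
  142.117.140.8/29 (142.117.140.8 - 142.117.140.15) does not contain 14.117.140.15
  14.245.140.0/27 (14.245.140.0 - 14.245.140.31) does not contain 14.117.140.15
  12.117.140.0/26 (12.117.140.0 - 12.117.140.63) does not contain 14.117.140.15
  14.117.140.128/25 (14.117.140.128 - 14.117.140.255) does not contain 14.117.140.15
  14.117.12.0/22 (14.117.12.0 - 14.117.15.255) does not contain 14.117.140.15
Longest matching prefix is /21 -> next hop Router G.

Router G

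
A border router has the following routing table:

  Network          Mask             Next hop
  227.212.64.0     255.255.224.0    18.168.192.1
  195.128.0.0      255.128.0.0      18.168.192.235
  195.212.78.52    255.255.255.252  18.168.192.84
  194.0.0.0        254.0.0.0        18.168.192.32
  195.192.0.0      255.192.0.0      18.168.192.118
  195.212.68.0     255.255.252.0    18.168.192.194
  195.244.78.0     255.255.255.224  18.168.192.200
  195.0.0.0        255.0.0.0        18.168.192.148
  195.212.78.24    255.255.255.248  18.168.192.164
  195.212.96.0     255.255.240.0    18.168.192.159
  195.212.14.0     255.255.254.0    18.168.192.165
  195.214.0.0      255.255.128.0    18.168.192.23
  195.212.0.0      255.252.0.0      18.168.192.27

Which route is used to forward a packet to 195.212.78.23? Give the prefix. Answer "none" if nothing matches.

Entries matching 195.212.78.23:
  194.0.0.0/7 (194.0.0.0 - 195.255.255.255)
  195.0.0.0/8 (195.0.0.0 - 195.255.255.255)
  195.128.0.0/9 (195.128.0.0 - 195.255.255.255)
  195.192.0.0/10 (195.192.0.0 - 195.255.255.255)
  195.212.0.0/14 (195.212.0.0 - 195.215.255.255)
Most specific is 195.212.0.0/14.

195.212.0.0/14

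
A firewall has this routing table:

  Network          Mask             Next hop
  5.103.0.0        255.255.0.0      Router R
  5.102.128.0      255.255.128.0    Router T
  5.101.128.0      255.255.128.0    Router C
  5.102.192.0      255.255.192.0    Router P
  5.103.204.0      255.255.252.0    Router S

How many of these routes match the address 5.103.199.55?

1

Prefixes containing 5.103.199.55:
  5.103.0.0/16 (5.103.0.0 - 5.103.255.255)
Total matching entries: 1.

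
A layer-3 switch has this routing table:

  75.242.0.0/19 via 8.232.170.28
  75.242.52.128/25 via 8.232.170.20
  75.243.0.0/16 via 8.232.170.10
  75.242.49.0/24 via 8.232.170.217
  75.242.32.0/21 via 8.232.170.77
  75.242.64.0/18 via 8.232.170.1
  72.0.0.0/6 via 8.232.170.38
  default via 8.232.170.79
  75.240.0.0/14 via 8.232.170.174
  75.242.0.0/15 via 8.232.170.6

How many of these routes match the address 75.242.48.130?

4

Prefixes containing 75.242.48.130:
  0.0.0.0/0 (default, matches everything)
  72.0.0.0/6 (72.0.0.0 - 75.255.255.255)
  75.240.0.0/14 (75.240.0.0 - 75.243.255.255)
  75.242.0.0/15 (75.242.0.0 - 75.243.255.255)
Total matching entries: 4.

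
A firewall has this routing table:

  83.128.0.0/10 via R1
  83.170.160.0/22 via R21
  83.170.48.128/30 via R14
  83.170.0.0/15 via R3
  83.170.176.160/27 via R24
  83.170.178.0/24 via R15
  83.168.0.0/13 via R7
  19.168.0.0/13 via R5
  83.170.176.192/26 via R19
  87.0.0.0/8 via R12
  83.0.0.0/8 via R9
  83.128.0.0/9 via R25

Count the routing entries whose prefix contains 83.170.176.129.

Prefixes containing 83.170.176.129:
  83.0.0.0/8 (83.0.0.0 - 83.255.255.255)
  83.128.0.0/9 (83.128.0.0 - 83.255.255.255)
  83.128.0.0/10 (83.128.0.0 - 83.191.255.255)
  83.168.0.0/13 (83.168.0.0 - 83.175.255.255)
  83.170.0.0/15 (83.170.0.0 - 83.171.255.255)
Total matching entries: 5.

5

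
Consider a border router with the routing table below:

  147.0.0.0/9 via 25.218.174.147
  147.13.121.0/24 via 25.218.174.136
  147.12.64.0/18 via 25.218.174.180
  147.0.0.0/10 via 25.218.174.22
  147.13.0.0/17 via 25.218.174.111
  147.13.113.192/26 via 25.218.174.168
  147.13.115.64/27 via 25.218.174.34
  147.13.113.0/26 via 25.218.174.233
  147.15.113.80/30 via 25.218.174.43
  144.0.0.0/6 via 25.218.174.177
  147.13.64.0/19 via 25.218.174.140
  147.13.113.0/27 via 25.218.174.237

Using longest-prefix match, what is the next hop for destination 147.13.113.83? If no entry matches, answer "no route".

Routes whose prefix contains 147.13.113.83:
  144.0.0.0/6 (144.0.0.0 - 147.255.255.255) -> 25.218.174.177
  147.0.0.0/9 (147.0.0.0 - 147.127.255.255) -> 25.218.174.147
  147.0.0.0/10 (147.0.0.0 - 147.63.255.255) -> 25.218.174.22
  147.13.0.0/17 (147.13.0.0 - 147.13.127.255) -> 25.218.174.111
More-specific entries that do NOT match:
  147.15.113.80/30 (147.15.113.80 - 147.15.113.83) does not contain 147.13.113.83
  147.13.115.64/27 (147.13.115.64 - 147.13.115.95) does not contain 147.13.113.83
  147.13.113.0/27 (147.13.113.0 - 147.13.113.31) does not contain 147.13.113.83
  147.13.113.192/26 (147.13.113.192 - 147.13.113.255) does not contain 147.13.113.83
  147.13.113.0/26 (147.13.113.0 - 147.13.113.63) does not contain 147.13.113.83
  147.13.121.0/24 (147.13.121.0 - 147.13.121.255) does not contain 147.13.113.83
  147.13.64.0/19 (147.13.64.0 - 147.13.95.255) does not contain 147.13.113.83
  147.12.64.0/18 (147.12.64.0 - 147.12.127.255) does not contain 147.13.113.83
Longest matching prefix is /17 -> next hop 25.218.174.111.

25.218.174.111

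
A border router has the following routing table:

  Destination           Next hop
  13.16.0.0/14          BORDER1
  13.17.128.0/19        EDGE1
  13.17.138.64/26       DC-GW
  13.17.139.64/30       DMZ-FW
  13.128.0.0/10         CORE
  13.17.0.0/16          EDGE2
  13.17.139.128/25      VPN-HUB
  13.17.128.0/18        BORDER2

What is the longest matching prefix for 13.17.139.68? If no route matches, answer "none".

13.17.128.0/19

Entries matching 13.17.139.68:
  13.16.0.0/14 (13.16.0.0 - 13.19.255.255)
  13.17.0.0/16 (13.17.0.0 - 13.17.255.255)
  13.17.128.0/18 (13.17.128.0 - 13.17.191.255)
  13.17.128.0/19 (13.17.128.0 - 13.17.159.255)
Most specific is 13.17.128.0/19.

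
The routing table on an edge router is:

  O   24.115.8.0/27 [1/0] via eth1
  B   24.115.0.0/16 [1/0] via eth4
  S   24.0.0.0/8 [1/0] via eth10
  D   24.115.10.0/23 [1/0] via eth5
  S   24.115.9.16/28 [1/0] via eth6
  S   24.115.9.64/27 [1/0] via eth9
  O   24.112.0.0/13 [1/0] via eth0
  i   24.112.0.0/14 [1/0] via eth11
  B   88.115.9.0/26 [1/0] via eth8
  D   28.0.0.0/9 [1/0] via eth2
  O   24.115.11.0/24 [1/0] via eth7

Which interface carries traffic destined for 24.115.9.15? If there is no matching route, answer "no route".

eth4

Routes whose prefix contains 24.115.9.15:
  24.0.0.0/8 (24.0.0.0 - 24.255.255.255) -> eth10
  24.112.0.0/13 (24.112.0.0 - 24.119.255.255) -> eth0
  24.112.0.0/14 (24.112.0.0 - 24.115.255.255) -> eth11
  24.115.0.0/16 (24.115.0.0 - 24.115.255.255) -> eth4
More-specific entries that do NOT match:
  24.115.9.16/28 (24.115.9.16 - 24.115.9.31) does not contain 24.115.9.15
  24.115.8.0/27 (24.115.8.0 - 24.115.8.31) does not contain 24.115.9.15
  24.115.9.64/27 (24.115.9.64 - 24.115.9.95) does not contain 24.115.9.15
  88.115.9.0/26 (88.115.9.0 - 88.115.9.63) does not contain 24.115.9.15
  24.115.11.0/24 (24.115.11.0 - 24.115.11.255) does not contain 24.115.9.15
  24.115.10.0/23 (24.115.10.0 - 24.115.11.255) does not contain 24.115.9.15
Longest matching prefix is /16 -> interface eth4.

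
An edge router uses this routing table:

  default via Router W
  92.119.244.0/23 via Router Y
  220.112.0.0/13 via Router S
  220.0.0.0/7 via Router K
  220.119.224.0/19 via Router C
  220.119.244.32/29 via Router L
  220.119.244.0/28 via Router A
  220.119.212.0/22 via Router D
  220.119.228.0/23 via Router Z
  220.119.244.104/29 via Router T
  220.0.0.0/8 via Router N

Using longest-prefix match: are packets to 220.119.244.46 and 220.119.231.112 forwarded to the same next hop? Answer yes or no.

yes

220.119.244.46: longest match 220.119.224.0/19 -> Router C
220.119.231.112: longest match 220.119.224.0/19 -> Router C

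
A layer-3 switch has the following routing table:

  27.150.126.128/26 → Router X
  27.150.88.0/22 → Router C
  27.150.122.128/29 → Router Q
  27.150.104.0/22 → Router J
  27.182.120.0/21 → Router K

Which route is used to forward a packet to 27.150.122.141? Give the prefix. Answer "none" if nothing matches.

27.150.122.141 is outside every listed prefix and there is no default route.

none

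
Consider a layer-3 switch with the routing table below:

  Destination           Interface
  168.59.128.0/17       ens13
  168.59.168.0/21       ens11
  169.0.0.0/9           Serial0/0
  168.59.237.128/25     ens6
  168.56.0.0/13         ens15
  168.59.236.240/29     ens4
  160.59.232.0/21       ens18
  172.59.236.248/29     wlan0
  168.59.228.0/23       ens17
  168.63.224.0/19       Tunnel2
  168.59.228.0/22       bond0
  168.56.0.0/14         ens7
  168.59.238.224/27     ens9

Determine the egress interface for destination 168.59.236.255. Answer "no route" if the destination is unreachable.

Routes whose prefix contains 168.59.236.255:
  168.56.0.0/13 (168.56.0.0 - 168.63.255.255) -> ens15
  168.56.0.0/14 (168.56.0.0 - 168.59.255.255) -> ens7
  168.59.128.0/17 (168.59.128.0 - 168.59.255.255) -> ens13
More-specific entries that do NOT match:
  168.59.236.240/29 (168.59.236.240 - 168.59.236.247) does not contain 168.59.236.255
  172.59.236.248/29 (172.59.236.248 - 172.59.236.255) does not contain 168.59.236.255
  168.59.238.224/27 (168.59.238.224 - 168.59.238.255) does not contain 168.59.236.255
  168.59.237.128/25 (168.59.237.128 - 168.59.237.255) does not contain 168.59.236.255
  168.59.228.0/23 (168.59.228.0 - 168.59.229.255) does not contain 168.59.236.255
  168.59.228.0/22 (168.59.228.0 - 168.59.231.255) does not contain 168.59.236.255
  168.59.168.0/21 (168.59.168.0 - 168.59.175.255) does not contain 168.59.236.255
  160.59.232.0/21 (160.59.232.0 - 160.59.239.255) does not contain 168.59.236.255
  168.63.224.0/19 (168.63.224.0 - 168.63.255.255) does not contain 168.59.236.255
Longest matching prefix is /17 -> interface ens13.

ens13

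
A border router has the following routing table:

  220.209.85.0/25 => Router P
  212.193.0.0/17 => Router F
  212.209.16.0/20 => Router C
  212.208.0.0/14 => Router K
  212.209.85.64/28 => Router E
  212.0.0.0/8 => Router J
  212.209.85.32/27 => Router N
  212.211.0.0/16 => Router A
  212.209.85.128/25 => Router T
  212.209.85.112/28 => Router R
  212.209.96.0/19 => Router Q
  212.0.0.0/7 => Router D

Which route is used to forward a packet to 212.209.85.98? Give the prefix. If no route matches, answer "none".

212.208.0.0/14

Entries matching 212.209.85.98:
  212.0.0.0/7 (212.0.0.0 - 213.255.255.255)
  212.0.0.0/8 (212.0.0.0 - 212.255.255.255)
  212.208.0.0/14 (212.208.0.0 - 212.211.255.255)
Most specific is 212.208.0.0/14.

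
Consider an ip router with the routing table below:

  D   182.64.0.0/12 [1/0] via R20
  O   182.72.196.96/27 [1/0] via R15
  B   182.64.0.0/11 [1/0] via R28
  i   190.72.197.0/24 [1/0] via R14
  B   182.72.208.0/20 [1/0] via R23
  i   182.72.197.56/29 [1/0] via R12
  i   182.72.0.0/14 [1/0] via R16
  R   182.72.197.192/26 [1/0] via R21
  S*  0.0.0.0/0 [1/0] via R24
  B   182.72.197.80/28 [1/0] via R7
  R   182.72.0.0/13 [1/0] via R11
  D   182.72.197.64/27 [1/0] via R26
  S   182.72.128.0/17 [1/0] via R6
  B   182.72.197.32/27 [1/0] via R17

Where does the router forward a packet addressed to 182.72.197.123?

R6

Routes whose prefix contains 182.72.197.123:
  0.0.0.0/0 (default, matches everything) -> R24
  182.64.0.0/11 (182.64.0.0 - 182.95.255.255) -> R28
  182.64.0.0/12 (182.64.0.0 - 182.79.255.255) -> R20
  182.72.0.0/13 (182.72.0.0 - 182.79.255.255) -> R11
  182.72.0.0/14 (182.72.0.0 - 182.75.255.255) -> R16
  182.72.128.0/17 (182.72.128.0 - 182.72.255.255) -> R6
More-specific entries that do NOT match:
  182.72.197.56/29 (182.72.197.56 - 182.72.197.63) does not contain 182.72.197.123
  182.72.197.80/28 (182.72.197.80 - 182.72.197.95) does not contain 182.72.197.123
  182.72.196.96/27 (182.72.196.96 - 182.72.196.127) does not contain 182.72.197.123
  182.72.197.64/27 (182.72.197.64 - 182.72.197.95) does not contain 182.72.197.123
  182.72.197.32/27 (182.72.197.32 - 182.72.197.63) does not contain 182.72.197.123
  182.72.197.192/26 (182.72.197.192 - 182.72.197.255) does not contain 182.72.197.123
  190.72.197.0/24 (190.72.197.0 - 190.72.197.255) does not contain 182.72.197.123
  182.72.208.0/20 (182.72.208.0 - 182.72.223.255) does not contain 182.72.197.123
Longest matching prefix is /17 -> next hop R6.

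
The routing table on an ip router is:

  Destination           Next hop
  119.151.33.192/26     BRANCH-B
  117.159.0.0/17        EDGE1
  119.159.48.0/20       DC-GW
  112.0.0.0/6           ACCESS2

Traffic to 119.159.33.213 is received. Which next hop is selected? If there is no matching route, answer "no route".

no route

No entry's prefix contains 119.159.33.213; there is no default route.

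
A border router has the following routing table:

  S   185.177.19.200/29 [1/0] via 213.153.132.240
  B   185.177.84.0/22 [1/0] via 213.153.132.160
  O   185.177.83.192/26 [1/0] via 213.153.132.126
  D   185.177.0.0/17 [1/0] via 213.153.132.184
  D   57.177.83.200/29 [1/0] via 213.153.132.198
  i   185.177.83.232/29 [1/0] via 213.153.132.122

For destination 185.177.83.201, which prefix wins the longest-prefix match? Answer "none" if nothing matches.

185.177.83.192/26

Entries matching 185.177.83.201:
  185.177.0.0/17 (185.177.0.0 - 185.177.127.255)
  185.177.83.192/26 (185.177.83.192 - 185.177.83.255)
Most specific is 185.177.83.192/26.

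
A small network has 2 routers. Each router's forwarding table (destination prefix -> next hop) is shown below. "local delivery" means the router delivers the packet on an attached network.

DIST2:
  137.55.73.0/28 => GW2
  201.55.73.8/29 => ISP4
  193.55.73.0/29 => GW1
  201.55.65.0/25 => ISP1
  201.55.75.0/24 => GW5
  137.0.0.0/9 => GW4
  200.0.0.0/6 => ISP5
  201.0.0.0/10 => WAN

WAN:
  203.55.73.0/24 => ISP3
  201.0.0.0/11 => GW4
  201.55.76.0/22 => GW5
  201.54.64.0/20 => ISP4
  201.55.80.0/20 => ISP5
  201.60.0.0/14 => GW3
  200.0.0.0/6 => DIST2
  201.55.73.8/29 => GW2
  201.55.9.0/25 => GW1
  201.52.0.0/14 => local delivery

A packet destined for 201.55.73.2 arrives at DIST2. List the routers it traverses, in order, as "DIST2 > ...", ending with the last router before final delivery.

DIST2 > WAN

At DIST2: longest match for 201.55.73.2 is 201.0.0.0/10 -> WAN
At WAN: longest match for 201.55.73.2 is 201.52.0.0/14 -> local delivery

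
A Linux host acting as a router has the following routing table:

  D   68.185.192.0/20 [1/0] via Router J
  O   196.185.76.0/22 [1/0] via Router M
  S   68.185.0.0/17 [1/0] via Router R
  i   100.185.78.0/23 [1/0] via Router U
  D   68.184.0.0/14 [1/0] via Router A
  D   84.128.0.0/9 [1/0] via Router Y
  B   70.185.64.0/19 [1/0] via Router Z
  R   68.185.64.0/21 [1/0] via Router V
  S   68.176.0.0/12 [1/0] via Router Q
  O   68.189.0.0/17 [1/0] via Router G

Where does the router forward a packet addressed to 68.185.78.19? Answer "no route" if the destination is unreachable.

Router R

Routes whose prefix contains 68.185.78.19:
  68.176.0.0/12 (68.176.0.0 - 68.191.255.255) -> Router Q
  68.184.0.0/14 (68.184.0.0 - 68.187.255.255) -> Router A
  68.185.0.0/17 (68.185.0.0 - 68.185.127.255) -> Router R
More-specific entries that do NOT match:
  100.185.78.0/23 (100.185.78.0 - 100.185.79.255) does not contain 68.185.78.19
  196.185.76.0/22 (196.185.76.0 - 196.185.79.255) does not contain 68.185.78.19
  68.185.64.0/21 (68.185.64.0 - 68.185.71.255) does not contain 68.185.78.19
  68.185.192.0/20 (68.185.192.0 - 68.185.207.255) does not contain 68.185.78.19
  70.185.64.0/19 (70.185.64.0 - 70.185.95.255) does not contain 68.185.78.19
Longest matching prefix is /17 -> next hop Router R.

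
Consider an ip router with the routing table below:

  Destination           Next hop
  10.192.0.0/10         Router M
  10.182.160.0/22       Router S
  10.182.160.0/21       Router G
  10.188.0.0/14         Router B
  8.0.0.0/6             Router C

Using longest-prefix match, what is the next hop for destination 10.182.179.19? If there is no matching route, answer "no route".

Routes whose prefix contains 10.182.179.19:
  8.0.0.0/6 (8.0.0.0 - 11.255.255.255) -> Router C
More-specific entries that do NOT match:
  10.182.160.0/22 (10.182.160.0 - 10.182.163.255) does not contain 10.182.179.19
  10.182.160.0/21 (10.182.160.0 - 10.182.167.255) does not contain 10.182.179.19
  10.188.0.0/14 (10.188.0.0 - 10.191.255.255) does not contain 10.182.179.19
  10.192.0.0/10 (10.192.0.0 - 10.255.255.255) does not contain 10.182.179.19
Longest matching prefix is /6 -> next hop Router C.

Router C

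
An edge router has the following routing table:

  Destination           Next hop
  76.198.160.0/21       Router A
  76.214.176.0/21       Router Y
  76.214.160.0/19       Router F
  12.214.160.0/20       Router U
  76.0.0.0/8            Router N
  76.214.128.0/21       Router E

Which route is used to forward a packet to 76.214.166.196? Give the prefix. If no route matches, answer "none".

Entries matching 76.214.166.196:
  76.0.0.0/8 (76.0.0.0 - 76.255.255.255)
  76.214.160.0/19 (76.214.160.0 - 76.214.191.255)
Most specific is 76.214.160.0/19.

76.214.160.0/19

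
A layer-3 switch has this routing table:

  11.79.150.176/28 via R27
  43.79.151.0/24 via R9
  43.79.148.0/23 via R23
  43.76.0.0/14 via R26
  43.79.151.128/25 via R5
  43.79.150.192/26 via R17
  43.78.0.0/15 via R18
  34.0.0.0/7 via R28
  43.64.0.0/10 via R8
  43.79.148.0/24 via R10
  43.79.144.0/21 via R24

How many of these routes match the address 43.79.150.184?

4

Prefixes containing 43.79.150.184:
  43.64.0.0/10 (43.64.0.0 - 43.127.255.255)
  43.76.0.0/14 (43.76.0.0 - 43.79.255.255)
  43.78.0.0/15 (43.78.0.0 - 43.79.255.255)
  43.79.144.0/21 (43.79.144.0 - 43.79.151.255)
Total matching entries: 4.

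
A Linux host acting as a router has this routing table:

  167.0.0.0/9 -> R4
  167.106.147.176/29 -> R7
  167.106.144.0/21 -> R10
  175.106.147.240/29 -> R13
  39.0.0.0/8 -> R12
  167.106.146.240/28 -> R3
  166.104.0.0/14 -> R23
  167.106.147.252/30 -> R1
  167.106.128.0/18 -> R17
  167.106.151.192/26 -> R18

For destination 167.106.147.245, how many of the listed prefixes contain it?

Prefixes containing 167.106.147.245:
  167.0.0.0/9 (167.0.0.0 - 167.127.255.255)
  167.106.128.0/18 (167.106.128.0 - 167.106.191.255)
  167.106.144.0/21 (167.106.144.0 - 167.106.151.255)
Total matching entries: 3.

3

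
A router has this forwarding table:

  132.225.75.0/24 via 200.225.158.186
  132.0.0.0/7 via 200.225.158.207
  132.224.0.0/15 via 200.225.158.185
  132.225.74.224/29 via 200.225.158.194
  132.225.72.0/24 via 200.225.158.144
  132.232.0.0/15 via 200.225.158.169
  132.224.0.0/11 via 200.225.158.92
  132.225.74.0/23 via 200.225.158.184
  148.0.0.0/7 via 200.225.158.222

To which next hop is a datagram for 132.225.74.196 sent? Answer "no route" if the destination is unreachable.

Routes whose prefix contains 132.225.74.196:
  132.0.0.0/7 (132.0.0.0 - 133.255.255.255) -> 200.225.158.207
  132.224.0.0/11 (132.224.0.0 - 132.255.255.255) -> 200.225.158.92
  132.224.0.0/15 (132.224.0.0 - 132.225.255.255) -> 200.225.158.185
  132.225.74.0/23 (132.225.74.0 - 132.225.75.255) -> 200.225.158.184
More-specific entries that do NOT match:
  132.225.74.224/29 (132.225.74.224 - 132.225.74.231) does not contain 132.225.74.196
  132.225.75.0/24 (132.225.75.0 - 132.225.75.255) does not contain 132.225.74.196
  132.225.72.0/24 (132.225.72.0 - 132.225.72.255) does not contain 132.225.74.196
Longest matching prefix is /23 -> next hop 200.225.158.184.

200.225.158.184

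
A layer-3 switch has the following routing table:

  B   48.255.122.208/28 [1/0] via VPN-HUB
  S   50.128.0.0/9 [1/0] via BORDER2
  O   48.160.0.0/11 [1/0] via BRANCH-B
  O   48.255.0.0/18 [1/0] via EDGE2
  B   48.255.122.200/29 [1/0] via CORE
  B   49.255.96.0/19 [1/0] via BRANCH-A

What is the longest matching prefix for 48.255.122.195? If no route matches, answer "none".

none

48.255.122.195 is outside every listed prefix and there is no default route.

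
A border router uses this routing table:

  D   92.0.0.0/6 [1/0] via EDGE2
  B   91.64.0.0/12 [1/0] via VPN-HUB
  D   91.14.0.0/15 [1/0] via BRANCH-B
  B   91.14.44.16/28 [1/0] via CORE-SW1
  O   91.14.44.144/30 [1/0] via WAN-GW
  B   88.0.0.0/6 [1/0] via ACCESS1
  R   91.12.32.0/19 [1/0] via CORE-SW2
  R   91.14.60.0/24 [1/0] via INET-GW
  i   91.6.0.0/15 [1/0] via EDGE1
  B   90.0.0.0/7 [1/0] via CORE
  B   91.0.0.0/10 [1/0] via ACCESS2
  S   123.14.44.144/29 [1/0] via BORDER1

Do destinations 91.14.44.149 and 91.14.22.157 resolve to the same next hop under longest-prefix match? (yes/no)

yes

91.14.44.149: longest match 91.14.0.0/15 -> BRANCH-B
91.14.22.157: longest match 91.14.0.0/15 -> BRANCH-B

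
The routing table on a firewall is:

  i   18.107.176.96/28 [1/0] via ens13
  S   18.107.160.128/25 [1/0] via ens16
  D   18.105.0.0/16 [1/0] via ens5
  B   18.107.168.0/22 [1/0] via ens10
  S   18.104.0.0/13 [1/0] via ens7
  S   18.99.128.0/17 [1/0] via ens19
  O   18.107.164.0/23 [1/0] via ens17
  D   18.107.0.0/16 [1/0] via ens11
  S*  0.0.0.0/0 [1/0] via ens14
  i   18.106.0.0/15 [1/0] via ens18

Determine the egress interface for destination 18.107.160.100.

Routes whose prefix contains 18.107.160.100:
  0.0.0.0/0 (default, matches everything) -> ens14
  18.104.0.0/13 (18.104.0.0 - 18.111.255.255) -> ens7
  18.106.0.0/15 (18.106.0.0 - 18.107.255.255) -> ens18
  18.107.0.0/16 (18.107.0.0 - 18.107.255.255) -> ens11
More-specific entries that do NOT match:
  18.107.176.96/28 (18.107.176.96 - 18.107.176.111) does not contain 18.107.160.100
  18.107.160.128/25 (18.107.160.128 - 18.107.160.255) does not contain 18.107.160.100
  18.107.164.0/23 (18.107.164.0 - 18.107.165.255) does not contain 18.107.160.100
  18.107.168.0/22 (18.107.168.0 - 18.107.171.255) does not contain 18.107.160.100
  18.99.128.0/17 (18.99.128.0 - 18.99.255.255) does not contain 18.107.160.100
Longest matching prefix is /16 -> interface ens11.

ens11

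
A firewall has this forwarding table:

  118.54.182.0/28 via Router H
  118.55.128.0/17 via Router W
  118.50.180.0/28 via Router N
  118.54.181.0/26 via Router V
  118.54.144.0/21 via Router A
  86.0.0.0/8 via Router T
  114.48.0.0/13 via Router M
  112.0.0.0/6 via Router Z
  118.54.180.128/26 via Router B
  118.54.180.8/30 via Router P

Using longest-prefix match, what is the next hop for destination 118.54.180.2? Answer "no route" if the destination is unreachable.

No entry's prefix contains 118.54.180.2; there is no default route.

no route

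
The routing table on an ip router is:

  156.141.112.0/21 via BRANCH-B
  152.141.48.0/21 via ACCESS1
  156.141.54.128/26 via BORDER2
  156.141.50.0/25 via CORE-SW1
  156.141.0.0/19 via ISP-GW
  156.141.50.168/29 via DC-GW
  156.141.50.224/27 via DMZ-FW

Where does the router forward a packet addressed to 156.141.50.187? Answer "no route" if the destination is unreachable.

no route

No entry's prefix contains 156.141.50.187; there is no default route.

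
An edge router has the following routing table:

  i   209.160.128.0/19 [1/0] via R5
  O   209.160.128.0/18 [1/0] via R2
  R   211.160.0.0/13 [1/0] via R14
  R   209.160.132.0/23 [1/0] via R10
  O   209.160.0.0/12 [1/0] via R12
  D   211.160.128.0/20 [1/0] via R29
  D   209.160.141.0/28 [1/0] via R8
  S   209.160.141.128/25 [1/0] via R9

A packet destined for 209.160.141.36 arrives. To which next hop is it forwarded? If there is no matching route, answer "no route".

R5

Routes whose prefix contains 209.160.141.36:
  209.160.0.0/12 (209.160.0.0 - 209.175.255.255) -> R12
  209.160.128.0/18 (209.160.128.0 - 209.160.191.255) -> R2
  209.160.128.0/19 (209.160.128.0 - 209.160.159.255) -> R5
More-specific entries that do NOT match:
  209.160.141.0/28 (209.160.141.0 - 209.160.141.15) does not contain 209.160.141.36
  209.160.141.128/25 (209.160.141.128 - 209.160.141.255) does not contain 209.160.141.36
  209.160.132.0/23 (209.160.132.0 - 209.160.133.255) does not contain 209.160.141.36
  211.160.128.0/20 (211.160.128.0 - 211.160.143.255) does not contain 209.160.141.36
Longest matching prefix is /19 -> next hop R5.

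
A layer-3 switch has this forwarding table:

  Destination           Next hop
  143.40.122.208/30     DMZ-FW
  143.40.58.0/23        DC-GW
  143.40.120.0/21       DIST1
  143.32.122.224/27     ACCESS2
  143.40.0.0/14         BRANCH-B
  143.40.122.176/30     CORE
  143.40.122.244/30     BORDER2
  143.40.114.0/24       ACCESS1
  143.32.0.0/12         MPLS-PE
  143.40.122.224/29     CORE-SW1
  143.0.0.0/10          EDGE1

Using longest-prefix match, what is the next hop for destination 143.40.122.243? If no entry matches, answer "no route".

DIST1

Routes whose prefix contains 143.40.122.243:
  143.0.0.0/10 (143.0.0.0 - 143.63.255.255) -> EDGE1
  143.32.0.0/12 (143.32.0.0 - 143.47.255.255) -> MPLS-PE
  143.40.0.0/14 (143.40.0.0 - 143.43.255.255) -> BRANCH-B
  143.40.120.0/21 (143.40.120.0 - 143.40.127.255) -> DIST1
More-specific entries that do NOT match:
  143.40.122.208/30 (143.40.122.208 - 143.40.122.211) does not contain 143.40.122.243
  143.40.122.176/30 (143.40.122.176 - 143.40.122.179) does not contain 143.40.122.243
  143.40.122.244/30 (143.40.122.244 - 143.40.122.247) does not contain 143.40.122.243
  143.40.122.224/29 (143.40.122.224 - 143.40.122.231) does not contain 143.40.122.243
  143.32.122.224/27 (143.32.122.224 - 143.32.122.255) does not contain 143.40.122.243
  143.40.114.0/24 (143.40.114.0 - 143.40.114.255) does not contain 143.40.122.243
  143.40.58.0/23 (143.40.58.0 - 143.40.59.255) does not contain 143.40.122.243
Longest matching prefix is /21 -> next hop DIST1.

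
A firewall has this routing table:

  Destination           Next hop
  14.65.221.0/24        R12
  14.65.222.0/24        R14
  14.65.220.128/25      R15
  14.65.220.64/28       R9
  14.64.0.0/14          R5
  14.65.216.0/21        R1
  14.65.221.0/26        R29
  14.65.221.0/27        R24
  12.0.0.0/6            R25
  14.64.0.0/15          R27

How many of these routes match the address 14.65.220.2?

4

Prefixes containing 14.65.220.2:
  12.0.0.0/6 (12.0.0.0 - 15.255.255.255)
  14.64.0.0/14 (14.64.0.0 - 14.67.255.255)
  14.64.0.0/15 (14.64.0.0 - 14.65.255.255)
  14.65.216.0/21 (14.65.216.0 - 14.65.223.255)
Total matching entries: 4.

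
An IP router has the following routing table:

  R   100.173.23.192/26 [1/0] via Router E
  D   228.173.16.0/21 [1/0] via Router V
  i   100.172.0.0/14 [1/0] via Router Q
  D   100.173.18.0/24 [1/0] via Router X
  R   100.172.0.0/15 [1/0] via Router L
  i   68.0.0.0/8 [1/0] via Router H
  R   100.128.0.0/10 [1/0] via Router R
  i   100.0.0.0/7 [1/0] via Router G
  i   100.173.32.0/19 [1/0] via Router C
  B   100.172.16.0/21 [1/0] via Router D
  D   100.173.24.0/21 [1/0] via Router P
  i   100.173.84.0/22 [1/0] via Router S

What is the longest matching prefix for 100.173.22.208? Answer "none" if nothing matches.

100.172.0.0/15

Entries matching 100.173.22.208:
  100.0.0.0/7 (100.0.0.0 - 101.255.255.255)
  100.128.0.0/10 (100.128.0.0 - 100.191.255.255)
  100.172.0.0/14 (100.172.0.0 - 100.175.255.255)
  100.172.0.0/15 (100.172.0.0 - 100.173.255.255)
Most specific is 100.172.0.0/15.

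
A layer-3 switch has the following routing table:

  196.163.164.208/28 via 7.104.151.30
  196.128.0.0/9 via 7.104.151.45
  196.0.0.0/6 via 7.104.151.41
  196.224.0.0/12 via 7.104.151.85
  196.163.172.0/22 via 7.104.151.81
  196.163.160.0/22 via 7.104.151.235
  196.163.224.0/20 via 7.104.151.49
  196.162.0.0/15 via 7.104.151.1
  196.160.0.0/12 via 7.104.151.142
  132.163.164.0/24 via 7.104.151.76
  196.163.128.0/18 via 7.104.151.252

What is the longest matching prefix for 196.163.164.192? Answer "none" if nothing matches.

Entries matching 196.163.164.192:
  196.0.0.0/6 (196.0.0.0 - 199.255.255.255)
  196.128.0.0/9 (196.128.0.0 - 196.255.255.255)
  196.160.0.0/12 (196.160.0.0 - 196.175.255.255)
  196.162.0.0/15 (196.162.0.0 - 196.163.255.255)
  196.163.128.0/18 (196.163.128.0 - 196.163.191.255)
Most specific is 196.163.128.0/18.

196.163.128.0/18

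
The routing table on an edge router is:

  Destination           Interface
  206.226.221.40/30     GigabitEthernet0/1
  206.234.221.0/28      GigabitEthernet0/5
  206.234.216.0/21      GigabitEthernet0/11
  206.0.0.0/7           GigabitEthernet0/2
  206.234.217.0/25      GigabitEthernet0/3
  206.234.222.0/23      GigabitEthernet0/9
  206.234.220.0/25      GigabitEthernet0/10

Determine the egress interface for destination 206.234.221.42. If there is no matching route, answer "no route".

GigabitEthernet0/11

Routes whose prefix contains 206.234.221.42:
  206.0.0.0/7 (206.0.0.0 - 207.255.255.255) -> GigabitEthernet0/2
  206.234.216.0/21 (206.234.216.0 - 206.234.223.255) -> GigabitEthernet0/11
More-specific entries that do NOT match:
  206.226.221.40/30 (206.226.221.40 - 206.226.221.43) does not contain 206.234.221.42
  206.234.221.0/28 (206.234.221.0 - 206.234.221.15) does not contain 206.234.221.42
  206.234.217.0/25 (206.234.217.0 - 206.234.217.127) does not contain 206.234.221.42
  206.234.220.0/25 (206.234.220.0 - 206.234.220.127) does not contain 206.234.221.42
  206.234.222.0/23 (206.234.222.0 - 206.234.223.255) does not contain 206.234.221.42
Longest matching prefix is /21 -> interface GigabitEthernet0/11.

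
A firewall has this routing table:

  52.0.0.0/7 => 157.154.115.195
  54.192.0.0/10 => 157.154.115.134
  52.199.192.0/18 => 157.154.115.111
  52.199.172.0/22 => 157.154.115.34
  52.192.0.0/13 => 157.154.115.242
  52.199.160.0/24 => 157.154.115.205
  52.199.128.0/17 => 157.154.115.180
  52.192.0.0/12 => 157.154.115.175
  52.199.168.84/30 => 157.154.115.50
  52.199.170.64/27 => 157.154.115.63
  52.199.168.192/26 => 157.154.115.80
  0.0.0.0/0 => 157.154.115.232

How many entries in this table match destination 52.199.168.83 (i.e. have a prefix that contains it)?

Prefixes containing 52.199.168.83:
  0.0.0.0/0 (default, matches everything)
  52.0.0.0/7 (52.0.0.0 - 53.255.255.255)
  52.192.0.0/12 (52.192.0.0 - 52.207.255.255)
  52.192.0.0/13 (52.192.0.0 - 52.199.255.255)
  52.199.128.0/17 (52.199.128.0 - 52.199.255.255)
Total matching entries: 5.

5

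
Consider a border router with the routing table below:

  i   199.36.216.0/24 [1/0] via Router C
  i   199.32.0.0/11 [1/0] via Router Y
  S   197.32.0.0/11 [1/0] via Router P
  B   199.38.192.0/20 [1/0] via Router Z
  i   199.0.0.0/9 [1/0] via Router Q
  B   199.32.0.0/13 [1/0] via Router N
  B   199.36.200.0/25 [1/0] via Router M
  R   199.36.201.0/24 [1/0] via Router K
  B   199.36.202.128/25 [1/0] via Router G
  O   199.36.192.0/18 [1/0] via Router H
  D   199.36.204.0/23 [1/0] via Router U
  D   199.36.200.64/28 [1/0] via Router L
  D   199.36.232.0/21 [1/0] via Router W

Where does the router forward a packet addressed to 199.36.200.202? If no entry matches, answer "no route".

Router H

Routes whose prefix contains 199.36.200.202:
  199.0.0.0/9 (199.0.0.0 - 199.127.255.255) -> Router Q
  199.32.0.0/11 (199.32.0.0 - 199.63.255.255) -> Router Y
  199.32.0.0/13 (199.32.0.0 - 199.39.255.255) -> Router N
  199.36.192.0/18 (199.36.192.0 - 199.36.255.255) -> Router H
More-specific entries that do NOT match:
  199.36.200.64/28 (199.36.200.64 - 199.36.200.79) does not contain 199.36.200.202
  199.36.200.0/25 (199.36.200.0 - 199.36.200.127) does not contain 199.36.200.202
  199.36.202.128/25 (199.36.202.128 - 199.36.202.255) does not contain 199.36.200.202
  199.36.216.0/24 (199.36.216.0 - 199.36.216.255) does not contain 199.36.200.202
  199.36.201.0/24 (199.36.201.0 - 199.36.201.255) does not contain 199.36.200.202
  199.36.204.0/23 (199.36.204.0 - 199.36.205.255) does not contain 199.36.200.202
  199.36.232.0/21 (199.36.232.0 - 199.36.239.255) does not contain 199.36.200.202
  199.38.192.0/20 (199.38.192.0 - 199.38.207.255) does not contain 199.36.200.202
Longest matching prefix is /18 -> next hop Router H.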